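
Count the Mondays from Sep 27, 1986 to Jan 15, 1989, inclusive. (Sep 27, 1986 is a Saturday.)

Sep 27, 1986 is a Saturday; the first Monday on or after it is Sep 29, 1986 (2 days later).
From Sep 29, 1986 to Jan 15, 1989: 93 + 365 + 366 + 15 = 839 days (rest of 1986, 1987, 1988, to Jan 15, 1989 in 1989).
839 ÷ 7 = 119 full weeks with remainder 6, so 119 more Mondays after the first → 120.

120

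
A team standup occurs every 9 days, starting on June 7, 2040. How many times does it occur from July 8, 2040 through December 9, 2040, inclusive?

Occurrences land 9·i days after June 7, 2040 for i = 0, 1, 2, …
July 8, 2040 is 31 days after the start; 31 ÷ 9 = 3 remainder 4; since the remainder is 4, round up to i = 4. First occurrence in the window: #5 on July 13, 2040 (4×9 = 36 days in).
December 9, 2040 is 185 days after the start; 185 ÷ 9 = 20 remainder 5. Last occurrence in the window: #21 on December 4, 2040.
Occurrences #5 through #21: 17 in total.

17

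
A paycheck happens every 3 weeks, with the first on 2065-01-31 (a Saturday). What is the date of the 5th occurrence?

The 5th occurrence is 4 intervals after the first: 4 × 21 = 84 days after 2065-01-31.
January has 31 days — 0 days to the end of January leaves 84.
February has 28 days (56 left).
March has 31 days (25 left).
25 days into April → 2065-04-25.

2065-04-25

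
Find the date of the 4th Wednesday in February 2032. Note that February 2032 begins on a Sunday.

25 February 2032

February 2032 begins on a Sunday, so the first Wednesday is February 4 (3 days later).
The 4th Wednesday is 3 weeks later: 4 + 21 = 25.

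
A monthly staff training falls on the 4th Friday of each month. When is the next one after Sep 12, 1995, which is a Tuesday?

Sep 1995 starts on a Friday; its first Friday is the 1st, so the 4th Friday is the 22nd — Sep 22, 1995.
Sep 22, 1995 is after Sep 12, 1995, so that is the next one.

Sep 22, 1995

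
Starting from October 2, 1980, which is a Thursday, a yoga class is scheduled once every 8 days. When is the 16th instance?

January 30, 1981

The 16th occurrence is 15 intervals after the first: 15 × 8 = 120 days after October 2, 1980.
October has 31 days — 29 days to the end of October leaves 91.
November has 30 days (61 left).
December has 31 days (30 left).
30 days into January → January 30, 1981.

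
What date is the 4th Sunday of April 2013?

April 28, 2013

The first Sunday of April 2013 is April 7.
The 4th Sunday is 3 weeks later: 7 + 21 = 28.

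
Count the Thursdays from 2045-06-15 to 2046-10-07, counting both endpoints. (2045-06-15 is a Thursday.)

69

2045-06-15 is a Thursday; the first Thursday on or after it is 2045-06-15.
From 2045-06-15 to 2046-10-07: 199 + 280 = 479 days (rest of 2045, to 2046-10-07 in 2046).
479 ÷ 7 = 68 full weeks with remainder 3, so 68 more Thursdays after the first → 69.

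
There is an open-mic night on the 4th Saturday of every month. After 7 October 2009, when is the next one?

24 October 2009

October 2009 starts on a Thursday; its first Saturday is the 3rd, so the 4th Saturday is the 24th — 24 October 2009.
24 October 2009 is after 7 October 2009, so that is the next one.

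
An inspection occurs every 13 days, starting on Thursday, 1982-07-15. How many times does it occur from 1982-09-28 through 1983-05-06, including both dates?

Occurrences land 13·i days after 1982-07-15 for i = 0, 1, 2, …
1982-09-28 is 75 days after the start; 75 ÷ 13 = 5 remainder 10; since the remainder is 10, round up to i = 6. First occurrence in the window: #7 on 1982-10-01 (6×13 = 78 days in).
1983-05-06 is 295 days after the start; 295 ÷ 13 = 22 remainder 9. Last occurrence in the window: #23 on 1983-04-27.
Occurrences #7 through #23: 17 in total.

17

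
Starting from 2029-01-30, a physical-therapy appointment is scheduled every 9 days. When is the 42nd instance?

2030-02-03

The 42nd occurrence is 41 intervals after the first: 41 × 9 = 369 days after 2029-01-30.
January has 31 days — 1 day to the end of January leaves 368.
February has 28 days (340 left).
March has 31 days (309 left).
April has 30 days (279 left).
May has 31 days (248 left).
June has 30 days (218 left).
July has 31 days (187 left).
August has 31 days (156 left).
September has 30 days (126 left).
October has 31 days (95 left).
November has 30 days (65 left).
December has 31 days (34 left).
January has 31 days (3 left).
3 days into February → 2030-02-03.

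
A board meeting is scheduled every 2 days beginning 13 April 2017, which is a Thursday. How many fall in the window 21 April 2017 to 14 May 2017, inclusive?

12

Occurrences land 2·i days after 13 April 2017 for i = 0, 1, 2, …
21 April 2017 is 8 days after the start; 8 ÷ 2 = 4 remainder 0. First occurrence in the window: #5 on 21 April 2017 (4×2 = 8 days in).
14 May 2017 is 31 days after the start; 31 ÷ 2 = 15 remainder 1. Last occurrence in the window: #16 on 13 May 2017.
Occurrences #5 through #16: 12 in total.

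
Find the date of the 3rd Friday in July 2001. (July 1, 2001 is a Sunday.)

2001-07-20

July 2001 begins on a Sunday, so the first Friday is July 6 (5 days later).
The 3rd Friday is 2 weeks later: 6 + 14 = 20.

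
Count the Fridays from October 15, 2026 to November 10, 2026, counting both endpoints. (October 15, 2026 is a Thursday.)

4

October 15, 2026 is a Thursday; the first Friday on or after it is October 16, 2026 (1 day later).
From October 16, 2026 to November 10, 2026: 15 + 10 = 25 days (rest of October, November).
25 ÷ 7 = 3 full weeks with remainder 4, so 3 more Fridays after the first → 4.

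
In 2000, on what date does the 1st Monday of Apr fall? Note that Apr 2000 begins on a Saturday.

Apr 2000 begins on a Saturday, so the first Monday is Apr 3 (2 days later).

Apr 3, 2000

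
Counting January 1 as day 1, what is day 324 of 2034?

2034-11-20

January has 31 days (324 − 31 = 293 remain).
February has 28 days (293 − 28 = 265 remain).
March has 31 days (265 − 31 = 234 remain).
April has 30 days (234 − 30 = 204 remain).
May has 31 days (204 − 31 = 173 remain).
June has 30 days (173 − 30 = 143 remain).
July has 31 days (143 − 31 = 112 remain).
August has 31 days (112 − 31 = 81 remain).
September has 30 days (81 − 30 = 51 remain).
October has 31 days (51 − 31 = 20 remain).
20 into November → November 20.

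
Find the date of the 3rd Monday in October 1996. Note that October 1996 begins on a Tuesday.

21 October 1996

October 1996 begins on a Tuesday, so the first Monday is October 7 (6 days later).
The 3rd Monday is 2 weeks later: 7 + 14 = 21.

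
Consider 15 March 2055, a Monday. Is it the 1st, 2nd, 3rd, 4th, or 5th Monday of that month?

Day 15 falls in week ⌈15/7⌉ of the month.
Days 1–7 hold the 1st Monday, 8–14 the 2nd, 15–21 the 3rd, 22–28 the 4th, 29–31 the 5th.
15 is in the range for the 3rd.

3rd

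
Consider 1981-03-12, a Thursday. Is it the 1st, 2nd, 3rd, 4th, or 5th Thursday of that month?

Day 12 falls in week ⌈12/7⌉ of the month.
Days 1–7 hold the 1st Thursday, 8–14 the 2nd, 15–21 the 3rd, 22–28 the 4th, 29–31 the 5th.
12 is in the range for the 2nd.

2nd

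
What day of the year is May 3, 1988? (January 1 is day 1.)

Days in months before May: 31 + 29 + 31 + 30 = 121.
Plus 3 days into May → day 124.

124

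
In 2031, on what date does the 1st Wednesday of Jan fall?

Jan 1, 2031

The first Wednesday of Jan 2031 is Jan 1.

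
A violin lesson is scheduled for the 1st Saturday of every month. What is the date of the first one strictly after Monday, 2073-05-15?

May 2073 starts on a Monday, so its 1st Saturday is 2073-05-06 (5 days in).
That is not after 2073-05-15, so look at June 2073.
June 2073 starts on a Thursday, so its 1st Saturday is 2073-06-03 (2 days in).

2073-06-03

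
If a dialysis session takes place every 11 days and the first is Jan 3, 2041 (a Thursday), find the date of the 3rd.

Jan 25, 2041

The 3rd occurrence is 2 intervals after the first: 2 × 11 = 22 days after Jan 3, 2041.
22 days later is Jan 25, 2041.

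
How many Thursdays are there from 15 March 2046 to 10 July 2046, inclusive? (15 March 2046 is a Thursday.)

15 March 2046 is a Thursday; the first Thursday on or after it is 15 March 2046.
From 15 March 2046 to 10 July 2046: 16 + 30 + 31 + 30 + 10 = 117 days (rest of March, April, May, June, July).
117 ÷ 7 = 16 full weeks with remainder 5, so 16 more Thursdays after the first → 17.

17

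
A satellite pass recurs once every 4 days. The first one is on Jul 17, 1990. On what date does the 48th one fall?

The 48th occurrence is 47 intervals after the first: 47 × 4 = 188 days after Jul 17, 1990.
Jul has 31 days — 14 days to the end of Jul leaves 174.
Aug has 31 days (143 left).
Sep has 30 days (113 left).
Oct has 31 days (82 left).
Nov has 30 days (52 left).
Dec has 31 days (21 left).
21 days into Jan → Jan 21, 1991.

Jan 21, 1991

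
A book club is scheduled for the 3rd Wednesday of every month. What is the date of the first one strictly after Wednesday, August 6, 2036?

August 2036 starts on a Friday; its first Wednesday is the 6th, so the 3rd Wednesday is the 20th — August 20, 2036.
August 20, 2036 is after August 6, 2036, so that is the next one.

August 20, 2036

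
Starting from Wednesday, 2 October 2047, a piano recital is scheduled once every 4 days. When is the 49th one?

The 49th occurrence is 48 intervals after the first: 48 × 4 = 192 days after 2 October 2047.
October has 31 days — 29 days to the end of October leaves 163.
November has 30 days (133 left).
December has 31 days (102 left).
January has 31 days (71 left).
February has 29 days (42 left).
March has 31 days (11 left).
11 days into April → 11 April 2048.

11 April 2048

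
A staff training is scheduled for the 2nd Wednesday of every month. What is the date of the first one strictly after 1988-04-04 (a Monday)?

1988-04-13

April 1988 starts on a Friday; its first Wednesday is the 6th, so the 2nd Wednesday is the 13th — 1988-04-13.
1988-04-13 is after 1988-04-04, so that is the next one.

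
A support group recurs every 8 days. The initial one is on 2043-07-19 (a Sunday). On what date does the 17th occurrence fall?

2043-11-24

The 17th occurrence is 16 intervals after the first: 16 × 8 = 128 days after 2043-07-19.
July has 31 days — 12 days to the end of July leaves 116.
August has 31 days (85 left).
September has 30 days (55 left).
October has 31 days (24 left).
24 days into November → 2043-11-24.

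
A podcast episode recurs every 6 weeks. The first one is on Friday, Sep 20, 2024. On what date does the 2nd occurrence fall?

The 2nd occurrence is 1 interval after the first: 1 × 42 = 42 days after Sep 20, 2024.
Sep has 30 days — 10 days to the end of Sep leaves 32.
Oct has 31 days (1 left).
1 day into Nov → Nov 1, 2024.

Nov 1, 2024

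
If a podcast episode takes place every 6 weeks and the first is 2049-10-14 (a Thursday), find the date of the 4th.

2050-02-17

The 4th occurrence is 3 intervals after the first: 3 × 42 = 126 days after 2049-10-14.
October has 31 days — 17 days to the end of October leaves 109.
November has 30 days (79 left).
December has 31 days (48 left).
January has 31 days (17 left).
17 days into February → 2050-02-17.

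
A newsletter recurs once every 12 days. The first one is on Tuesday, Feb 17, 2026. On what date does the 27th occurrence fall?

Dec 26, 2026

The 27th occurrence is 26 intervals after the first: 26 × 12 = 312 days after Feb 17, 2026.
Feb has 28 days — 11 days to the end of Feb leaves 301.
Mar has 31 days (270 left).
Apr has 30 days (240 left).
May has 31 days (209 left).
Jun has 30 days (179 left).
Jul has 31 days (148 left).
Aug has 31 days (117 left).
Sep has 30 days (87 left).
Oct has 31 days (56 left).
Nov has 30 days (26 left).
26 days into Dec → Dec 26, 2026.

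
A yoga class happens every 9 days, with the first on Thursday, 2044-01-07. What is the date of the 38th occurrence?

The 38th occurrence is 37 intervals after the first: 37 × 9 = 333 days after 2044-01-07.
January has 31 days — 24 days to the end of January leaves 309.
February has 29 days (280 left).
March has 31 days (249 left).
April has 30 days (219 left).
May has 31 days (188 left).
June has 30 days (158 left).
July has 31 days (127 left).
August has 31 days (96 left).
September has 30 days (66 left).
October has 31 days (35 left).
November has 30 days (5 left).
5 days into December → 2044-12-05.

2044-12-05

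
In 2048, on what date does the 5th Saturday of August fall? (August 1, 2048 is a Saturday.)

2048-08-29

August 2048 begins on a Saturday, so the first Saturday is August 1.
The 5th Saturday is 4 weeks later: 1 + 28 = 29.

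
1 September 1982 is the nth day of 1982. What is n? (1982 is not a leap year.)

Days in months before September: 31 + 28 + 31 + 30 + 31 + 30 + 31 + 31 = 243.
Plus 1 day into September → day 244.

244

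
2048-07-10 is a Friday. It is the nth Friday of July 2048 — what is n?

2nd

Day 10 falls in week ⌈10/7⌉ of the month.
Days 1–7 hold the 1st Friday, 8–14 the 2nd, 15–21 the 3rd, 22–28 the 4th, 29–31 the 5th.
10 is in the range for the 2nd.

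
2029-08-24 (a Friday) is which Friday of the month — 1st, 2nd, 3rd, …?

Day 24 falls in week ⌈24/7⌉ of the month.
Days 1–7 hold the 1st Friday, 8–14 the 2nd, 15–21 the 3rd, 22–28 the 4th, 29–31 the 5th.
24 is in the range for the 4th.

4th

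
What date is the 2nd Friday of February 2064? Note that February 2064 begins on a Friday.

2064-02-08

February 2064 begins on a Friday, so the first Friday is February 1.
The 2nd Friday is 1 weeks later: 1 + 7 = 8.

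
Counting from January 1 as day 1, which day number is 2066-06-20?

Days in months before June: 31 + 28 + 31 + 30 + 31 = 151.
Plus 20 days into June → day 171.

171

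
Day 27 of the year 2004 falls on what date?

27 into January → January 27.

2004-01-27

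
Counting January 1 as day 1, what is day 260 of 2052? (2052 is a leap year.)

January has 31 days (260 − 31 = 229 remain).
February has 29 days (229 − 29 = 200 remain).
March has 31 days (200 − 31 = 169 remain).
April has 30 days (169 − 30 = 139 remain).
May has 31 days (139 − 31 = 108 remain).
June has 30 days (108 − 30 = 78 remain).
July has 31 days (78 − 31 = 47 remain).
August has 31 days (47 − 31 = 16 remain).
16 into September → September 16.

2052-09-16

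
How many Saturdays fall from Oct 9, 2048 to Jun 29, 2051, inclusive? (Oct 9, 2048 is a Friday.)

142

Oct 9, 2048 is a Friday; the first Saturday on or after it is Oct 10, 2048 (1 day later).
From Oct 10, 2048 to Jun 29, 2051: 82 + 365 + 365 + 180 = 992 days (rest of 2048, 2049, 2050, to Jun 29, 2051 in 2051).
992 ÷ 7 = 141 full weeks with remainder 5, so 141 more Saturdays after the first → 142.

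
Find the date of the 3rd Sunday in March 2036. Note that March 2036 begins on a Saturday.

March 16, 2036

March 2036 begins on a Saturday, so the first Sunday is March 2 (1 day later).
The 3rd Sunday is 2 weeks later: 2 + 14 = 16.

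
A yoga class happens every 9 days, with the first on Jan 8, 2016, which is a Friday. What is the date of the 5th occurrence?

Feb 13, 2016

The 5th occurrence is 4 intervals after the first: 4 × 9 = 36 days after Jan 8, 2016.
Jan has 31 days — 23 days to the end of Jan leaves 13.
13 days into Feb → Feb 13, 2016.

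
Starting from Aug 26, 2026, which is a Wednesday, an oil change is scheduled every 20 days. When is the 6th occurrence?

The 6th occurrence is 5 intervals after the first: 5 × 20 = 100 days after Aug 26, 2026.
Aug has 31 days — 5 days to the end of Aug leaves 95.
Sep has 30 days (65 left).
Oct has 31 days (34 left).
Nov has 30 days (4 left).
4 days into Dec → Dec 4, 2026.

Dec 4, 2026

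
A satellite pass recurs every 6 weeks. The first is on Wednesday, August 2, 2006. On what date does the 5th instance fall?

January 17, 2007

The 5th occurrence is 4 intervals after the first: 4 × 42 = 168 days after August 2, 2006.
August has 31 days — 29 days to the end of August leaves 139.
September has 30 days (109 left).
October has 31 days (78 left).
November has 30 days (48 left).
December has 31 days (17 left).
17 days into January → January 17, 2007.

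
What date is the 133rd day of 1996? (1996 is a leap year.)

January has 31 days (133 − 31 = 102 remain).
February has 29 days (102 − 29 = 73 remain).
March has 31 days (73 − 31 = 42 remain).
April has 30 days (42 − 30 = 12 remain).
12 into May → May 12.

12 May 1996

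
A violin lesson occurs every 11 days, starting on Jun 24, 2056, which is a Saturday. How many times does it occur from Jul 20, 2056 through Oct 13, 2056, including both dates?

Occurrences land 11·i days after Jun 24, 2056 for i = 0, 1, 2, …
Jul 20, 2056 is 26 days after the start; 26 ÷ 11 = 2 remainder 4; since the remainder is 4, round up to i = 3. First occurrence in the window: #4 on Jul 27, 2056 (3×11 = 33 days in).
Oct 13, 2056 is 111 days after the start; 111 ÷ 11 = 10 remainder 1. Last occurrence in the window: #11 on Oct 12, 2056.
Occurrences #4 through #11: 8 in total.

8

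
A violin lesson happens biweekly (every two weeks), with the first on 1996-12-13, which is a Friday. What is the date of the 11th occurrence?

The 11th occurrence is 10 intervals after the first: 10 × 14 = 140 days after 1996-12-13.
December has 31 days — 18 days to the end of December leaves 122.
January has 31 days (91 left).
February has 28 days (63 left).
March has 31 days (32 left).
April has 30 days (2 left).
2 days into May → 1997-05-02.

1997-05-02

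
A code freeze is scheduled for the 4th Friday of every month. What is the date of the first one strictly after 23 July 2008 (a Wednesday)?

July 2008 starts on a Tuesday; its first Friday is the 4th, so the 4th Friday is the 25th — 25 July 2008.
25 July 2008 is after 23 July 2008, so that is the next one.

25 July 2008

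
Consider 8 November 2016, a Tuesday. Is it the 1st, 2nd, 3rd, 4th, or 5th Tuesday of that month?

Day 8 falls in week ⌈8/7⌉ of the month.
Days 1–7 hold the 1st Tuesday, 8–14 the 2nd, 15–21 the 3rd, 22–28 the 4th, 29–31 the 5th.
8 is in the range for the 2nd.

2nd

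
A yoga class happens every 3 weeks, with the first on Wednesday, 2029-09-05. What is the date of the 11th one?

The 11th occurrence is 10 intervals after the first: 10 × 21 = 210 days after 2029-09-05.
September has 30 days — 25 days to the end of September leaves 185.
October has 31 days (154 left).
November has 30 days (124 left).
December has 31 days (93 left).
January has 31 days (62 left).
February has 28 days (34 left).
March has 31 days (3 left).
3 days into April → 2030-04-03.

2030-04-03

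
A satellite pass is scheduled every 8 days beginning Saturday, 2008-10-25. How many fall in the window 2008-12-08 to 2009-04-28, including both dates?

Occurrences land 8·i days after 2008-10-25 for i = 0, 1, 2, …
2008-12-08 is 44 days after the start; 44 ÷ 8 = 5 remainder 4; since the remainder is 4, round up to i = 6. First occurrence in the window: #7 on 2008-12-12 (6×8 = 48 days in).
2009-04-28 is 185 days after the start; 185 ÷ 8 = 23 remainder 1. Last occurrence in the window: #24 on 2009-04-27.
Occurrences #7 through #24: 18 in total.

18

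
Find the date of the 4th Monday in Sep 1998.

Sep 1998 begins on a Tuesday, so the first Monday is Sep 7 (6 days later).
The 4th Monday is 3 weeks later: 7 + 21 = 28.

Sep 28, 1998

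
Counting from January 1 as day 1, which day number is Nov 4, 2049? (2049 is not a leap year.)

Days in months before Nov: 31 + 28 + 31 + 30 + 31 + 30 + 31 + 31 + 30 + 31 = 304.
Plus 4 days into Nov → day 308.

308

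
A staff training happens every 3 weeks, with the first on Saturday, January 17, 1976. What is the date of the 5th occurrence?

The 5th occurrence is 4 intervals after the first: 4 × 21 = 84 days after January 17, 1976.
January has 31 days — 14 days to the end of January leaves 70.
February has 29 days (41 left).
March has 31 days (10 left).
10 days into April → April 10, 1976.

April 10, 1976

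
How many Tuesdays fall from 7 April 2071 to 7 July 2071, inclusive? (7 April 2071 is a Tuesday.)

7 April 2071 is a Tuesday; the first Tuesday on or after it is 7 April 2071.
From 7 April 2071 to 7 July 2071: 23 + 31 + 30 + 7 = 91 days (rest of April, May, June, July).
91 ÷ 7 = 13 full weeks with remainder 0, so 13 more Tuesdays after the first → 14.

14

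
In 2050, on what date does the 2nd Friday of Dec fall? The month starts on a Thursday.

Dec 9, 2050

Dec 2050 begins on a Thursday, so the first Friday is Dec 2 (1 day later).
The 2nd Friday is 1 weeks later: 2 + 7 = 9.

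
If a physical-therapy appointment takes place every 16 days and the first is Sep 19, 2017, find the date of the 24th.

Sep 22, 2018

The 24th occurrence is 23 intervals after the first: 23 × 16 = 368 days after Sep 19, 2017.
Sep has 30 days — 11 days to the end of Sep leaves 357.
Oct has 31 days (326 left).
Nov has 30 days (296 left).
Dec has 31 days (265 left).
Jan has 31 days (234 left).
Feb has 28 days (206 left).
Mar has 31 days (175 left).
Apr has 30 days (145 left).
May has 31 days (114 left).
Jun has 30 days (84 left).
Jul has 31 days (53 left).
Aug has 31 days (22 left).
22 days into Sep → Sep 22, 2018.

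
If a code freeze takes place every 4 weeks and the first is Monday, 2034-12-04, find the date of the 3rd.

The 3rd occurrence is 2 intervals after the first: 2 × 28 = 56 days after 2034-12-04.
December has 31 days — 27 days to the end of December leaves 29.
29 days into January → 2035-01-29.

2035-01-29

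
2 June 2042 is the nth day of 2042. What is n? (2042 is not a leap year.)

Days in months before June: 31 + 28 + 31 + 30 + 31 = 151.
Plus 2 days into June → day 153.

153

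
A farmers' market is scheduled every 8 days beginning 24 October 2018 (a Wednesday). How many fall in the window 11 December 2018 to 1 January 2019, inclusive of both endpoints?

3

Occurrences land 8·i days after 24 October 2018 for i = 0, 1, 2, …
11 December 2018 is 48 days after the start; 48 ÷ 8 = 6 remainder 0. First occurrence in the window: #7 on 11 December 2018 (6×8 = 48 days in).
1 January 2019 is 69 days after the start; 69 ÷ 8 = 8 remainder 5. Last occurrence in the window: #9 on 27 December 2018.
Occurrences #7 through #9: 3 in total.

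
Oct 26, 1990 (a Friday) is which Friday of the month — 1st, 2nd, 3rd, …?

Day 26 falls in week ⌈26/7⌉ of the month.
Days 1–7 hold the 1st Friday, 8–14 the 2nd, 15–21 the 3rd, 22–28 the 4th, 29–31 the 5th.
26 is in the range for the 4th.

4th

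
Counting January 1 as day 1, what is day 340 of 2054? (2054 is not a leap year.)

Dec 6, 2054

Jan has 31 days (340 − 31 = 309 remain).
Feb has 28 days (309 − 28 = 281 remain).
Mar has 31 days (281 − 31 = 250 remain).
Apr has 30 days (250 − 30 = 220 remain).
May has 31 days (220 − 31 = 189 remain).
Jun has 30 days (189 − 30 = 159 remain).
Jul has 31 days (159 − 31 = 128 remain).
Aug has 31 days (128 − 31 = 97 remain).
Sep has 30 days (97 − 30 = 67 remain).
Oct has 31 days (67 − 31 = 36 remain).
Nov has 30 days (36 − 30 = 6 remain).
6 into Dec → Dec 6.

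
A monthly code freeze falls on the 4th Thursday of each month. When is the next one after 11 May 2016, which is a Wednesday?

26 May 2016

May 2016 starts on a Sunday; its first Thursday is the 5th, so the 4th Thursday is the 26th — 26 May 2016.
26 May 2016 is after 11 May 2016, so that is the next one.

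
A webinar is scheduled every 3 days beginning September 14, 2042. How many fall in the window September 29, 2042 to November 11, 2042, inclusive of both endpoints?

15

Occurrences land 3·i days after September 14, 2042 for i = 0, 1, 2, …
September 29, 2042 is 15 days after the start; 15 ÷ 3 = 5 remainder 0. First occurrence in the window: #6 on September 29, 2042 (5×3 = 15 days in).
November 11, 2042 is 58 days after the start; 58 ÷ 3 = 19 remainder 1. Last occurrence in the window: #20 on November 10, 2042.
Occurrences #6 through #20: 15 in total.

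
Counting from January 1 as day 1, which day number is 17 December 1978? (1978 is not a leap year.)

351

Days in months before December: 31 + 28 + 31 + 30 + 31 + 30 + 31 + 31 + 30 + 31 + 30 = 334.
Plus 17 days into December → day 351.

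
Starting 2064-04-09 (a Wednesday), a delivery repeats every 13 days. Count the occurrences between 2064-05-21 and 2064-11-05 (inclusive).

13

Occurrences land 13·i days after 2064-04-09 for i = 0, 1, 2, …
2064-05-21 is 42 days after the start; 42 ÷ 13 = 3 remainder 3; since the remainder is 3, round up to i = 4. First occurrence in the window: #5 on 2064-05-31 (4×13 = 52 days in).
2064-11-05 is 210 days after the start; 210 ÷ 13 = 16 remainder 2. Last occurrence in the window: #17 on 2064-11-03.
Occurrences #5 through #17: 13 in total.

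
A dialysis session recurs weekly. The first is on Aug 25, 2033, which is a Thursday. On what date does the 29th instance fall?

The 29th occurrence is 28 intervals after the first: 28 × 7 = 196 days after Aug 25, 2033.
Aug has 31 days — 6 days to the end of Aug leaves 190.
Sep has 30 days (160 left).
Oct has 31 days (129 left).
Nov has 30 days (99 left).
Dec has 31 days (68 left).
Jan has 31 days (37 left).
Feb has 28 days (9 left).
9 days into Mar → Mar 9, 2034.

Mar 9, 2034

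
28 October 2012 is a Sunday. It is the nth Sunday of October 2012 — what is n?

Day 28 falls in week ⌈28/7⌉ of the month.
Days 1–7 hold the 1st Sunday, 8–14 the 2nd, 15–21 the 3rd, 22–28 the 4th, 29–31 the 5th.
28 is in the range for the 4th.

4th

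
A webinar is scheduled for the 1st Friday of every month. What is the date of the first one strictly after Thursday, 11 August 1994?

2 September 1994

August 1994 starts on a Monday, so its 1st Friday is 5 August 1994 (4 days in).
That is not after 11 August 1994, so look at September 1994.
September 1994 starts on a Thursday, so its 1st Friday is 2 September 1994 (1 day in).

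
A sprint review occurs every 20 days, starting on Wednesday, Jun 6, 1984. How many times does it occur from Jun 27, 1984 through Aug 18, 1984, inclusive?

Occurrences land 20·i days after Jun 6, 1984 for i = 0, 1, 2, …
Jun 27, 1984 is 21 days after the start; 21 ÷ 20 = 1 remainder 1; since the remainder is 1, round up to i = 2. First occurrence in the window: #3 on Jul 16, 1984 (2×20 = 40 days in).
Aug 18, 1984 is 73 days after the start; 73 ÷ 20 = 3 remainder 13. Last occurrence in the window: #4 on Aug 5, 1984.
Occurrences #3 through #4: 2 in total.

2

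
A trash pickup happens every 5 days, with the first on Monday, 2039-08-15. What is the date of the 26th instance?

The 26th occurrence is 25 intervals after the first: 25 × 5 = 125 days after 2039-08-15.
August has 31 days — 16 days to the end of August leaves 109.
September has 30 days (79 left).
October has 31 days (48 left).
November has 30 days (18 left).
18 days into December → 2039-12-18.

2039-12-18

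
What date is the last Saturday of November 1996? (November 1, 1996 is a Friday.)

30 November 1996

November 1996 begins on a Friday, so the first Saturday is November 2 (1 day later).
November 1996 has 30 days. Adding weeks: 2, 9, 16, 23, 30 — the last one ≤ 30 is the 30th.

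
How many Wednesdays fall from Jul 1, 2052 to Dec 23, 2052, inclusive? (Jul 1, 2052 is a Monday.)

25

Jul 1, 2052 is a Monday; the first Wednesday on or after it is Jul 3, 2052 (2 days later).
From Jul 3, 2052 to Dec 23, 2052: 28 + 31 + 30 + 31 + 30 + 23 = 173 days (rest of Jul, Aug, Sep, Oct, Nov, Dec).
173 ÷ 7 = 24 full weeks with remainder 5, so 24 more Wednesdays after the first → 25.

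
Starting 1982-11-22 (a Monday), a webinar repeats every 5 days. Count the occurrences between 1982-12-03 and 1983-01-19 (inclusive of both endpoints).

Occurrences land 5·i days after 1982-11-22 for i = 0, 1, 2, …
1982-12-03 is 11 days after the start; 11 ÷ 5 = 2 remainder 1; since the remainder is 1, round up to i = 3. First occurrence in the window: #4 on 1982-12-07 (3×5 = 15 days in).
1983-01-19 is 58 days after the start; 58 ÷ 5 = 11 remainder 3. Last occurrence in the window: #12 on 1983-01-16.
Occurrences #4 through #12: 9 in total.

9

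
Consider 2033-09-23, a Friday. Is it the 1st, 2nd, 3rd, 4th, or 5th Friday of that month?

Day 23 falls in week ⌈23/7⌉ of the month.
Days 1–7 hold the 1st Friday, 8–14 the 2nd, 15–21 the 3rd, 22–28 the 4th, 29–31 the 5th.
23 is in the range for the 4th.

4th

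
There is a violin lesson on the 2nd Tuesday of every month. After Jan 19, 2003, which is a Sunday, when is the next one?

Feb 11, 2003

Jan 2003 starts on a Wednesday; its first Tuesday is the 7th, so the 2nd Tuesday is the 14th — Jan 14, 2003.
That is not after Jan 19, 2003, so look at Feb 2003.
Feb 2003 starts on a Saturday; its first Tuesday is the 4th, so the 2nd Tuesday is the 11th — Feb 11, 2003.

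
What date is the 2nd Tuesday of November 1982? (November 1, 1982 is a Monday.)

9 November 1982

November 1982 begins on a Monday, so the first Tuesday is November 2 (1 day later).
The 2nd Tuesday is 1 weeks later: 2 + 7 = 9.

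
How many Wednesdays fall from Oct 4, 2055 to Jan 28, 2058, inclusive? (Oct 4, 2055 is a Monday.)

121

Oct 4, 2055 is a Monday; the first Wednesday on or after it is Oct 6, 2055 (2 days later).
From Oct 6, 2055 to Jan 28, 2058: 86 + 366 + 365 + 28 = 845 days (rest of 2055, 2056, 2057, to Jan 28, 2058 in 2058).
845 ÷ 7 = 120 full weeks with remainder 5, so 120 more Wednesdays after the first → 121.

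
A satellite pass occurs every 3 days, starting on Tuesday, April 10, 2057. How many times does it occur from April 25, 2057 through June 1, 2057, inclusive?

Occurrences land 3·i days after April 10, 2057 for i = 0, 1, 2, …
April 25, 2057 is 15 days after the start; 15 ÷ 3 = 5 remainder 0. First occurrence in the window: #6 on April 25, 2057 (5×3 = 15 days in).
June 1, 2057 is 52 days after the start; 52 ÷ 3 = 17 remainder 1. Last occurrence in the window: #18 on May 31, 2057.
Occurrences #6 through #18: 13 in total.

13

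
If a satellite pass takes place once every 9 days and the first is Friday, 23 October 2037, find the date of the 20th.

The 20th occurrence is 19 intervals after the first: 19 × 9 = 171 days after 23 October 2037.
October has 31 days — 8 days to the end of October leaves 163.
November has 30 days (133 left).
December has 31 days (102 left).
January has 31 days (71 left).
February has 28 days (43 left).
March has 31 days (12 left).
12 days into April → 12 April 2038.

12 April 2038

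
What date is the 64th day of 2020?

Mar 4, 2020

Jan has 31 days (64 − 31 = 33 remain).
Feb has 29 days (33 − 29 = 4 remain).
4 into Mar → Mar 4.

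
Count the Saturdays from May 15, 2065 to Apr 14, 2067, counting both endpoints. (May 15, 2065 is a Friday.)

100

May 15, 2065 is a Friday; the first Saturday on or after it is May 16, 2065 (1 day later).
From May 16, 2065 to Apr 14, 2067: 229 + 365 + 104 = 698 days (rest of 2065, 2066, to Apr 14, 2067 in 2067).
698 ÷ 7 = 99 full weeks with remainder 5, so 99 more Saturdays after the first → 100.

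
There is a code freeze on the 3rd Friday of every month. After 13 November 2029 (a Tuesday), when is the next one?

16 November 2029

November 2029 starts on a Thursday; its first Friday is the 2nd, so the 3rd Friday is the 16th — 16 November 2029.
16 November 2029 is after 13 November 2029, so that is the next one.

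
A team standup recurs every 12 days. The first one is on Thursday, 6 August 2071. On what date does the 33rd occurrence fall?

24 August 2072

The 33rd occurrence is 32 intervals after the first: 32 × 12 = 384 days after 6 August 2071.
August has 31 days — 25 days to the end of August leaves 359.
September has 30 days (329 left).
October has 31 days (298 left).
November has 30 days (268 left).
December has 31 days (237 left).
January has 31 days (206 left).
February has 29 days (177 left).
March has 31 days (146 left).
April has 30 days (116 left).
May has 31 days (85 left).
June has 30 days (55 left).
July has 31 days (24 left).
24 days into August → 24 August 2072.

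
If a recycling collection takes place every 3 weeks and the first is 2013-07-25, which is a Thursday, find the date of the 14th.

2014-04-24

The 14th occurrence is 13 intervals after the first: 13 × 21 = 273 days after 2013-07-25.
July has 31 days — 6 days to the end of July leaves 267.
August has 31 days (236 left).
September has 30 days (206 left).
October has 31 days (175 left).
November has 30 days (145 left).
December has 31 days (114 left).
January has 31 days (83 left).
February has 28 days (55 left).
March has 31 days (24 left).
24 days into April → 2014-04-24.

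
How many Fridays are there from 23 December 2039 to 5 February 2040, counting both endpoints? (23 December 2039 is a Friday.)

7

23 December 2039 is a Friday; the first Friday on or after it is 23 December 2039.
From 23 December 2039 to 5 February 2040: 8 + 31 + 5 = 44 days (rest of December, January, February).
44 ÷ 7 = 6 full weeks with remainder 2, so 6 more Fridays after the first → 7.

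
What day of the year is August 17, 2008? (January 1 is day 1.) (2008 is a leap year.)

230

Days in months before August: 31 + 29 + 31 + 30 + 31 + 30 + 31 = 213.
Plus 17 days into August → day 230.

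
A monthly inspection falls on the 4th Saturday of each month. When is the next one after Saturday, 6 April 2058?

27 April 2058

April 2058 starts on a Monday; its first Saturday is the 6th, so the 4th Saturday is the 27th — 27 April 2058.
27 April 2058 is after 6 April 2058, so that is the next one.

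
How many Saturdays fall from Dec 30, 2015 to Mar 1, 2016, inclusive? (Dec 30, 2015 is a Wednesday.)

Dec 30, 2015 is a Wednesday; the first Saturday on or after it is Jan 2, 2016 (3 days later).
From Jan 2, 2016 to Mar 1, 2016: 29 + 29 + 1 = 59 days (rest of Jan, Feb, Mar).
59 ÷ 7 = 8 full weeks with remainder 3, so 8 more Saturdays after the first → 9.

9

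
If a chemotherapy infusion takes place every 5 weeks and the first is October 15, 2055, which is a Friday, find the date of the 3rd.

The 3rd occurrence is 2 intervals after the first: 2 × 35 = 70 days after October 15, 2055.
October has 31 days — 16 days to the end of October leaves 54.
November has 30 days (24 left).
24 days into December → December 24, 2055.

December 24, 2055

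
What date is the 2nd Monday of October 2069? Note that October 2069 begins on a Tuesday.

October 2069 begins on a Tuesday, so the first Monday is October 7 (6 days later).
The 2nd Monday is 1 weeks later: 7 + 7 = 14.

October 14, 2069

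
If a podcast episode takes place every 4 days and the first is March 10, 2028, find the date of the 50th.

September 22, 2028

The 50th occurrence is 49 intervals after the first: 49 × 4 = 196 days after March 10, 2028.
March has 31 days — 21 days to the end of March leaves 175.
April has 30 days (145 left).
May has 31 days (114 left).
June has 30 days (84 left).
July has 31 days (53 left).
August has 31 days (22 left).
22 days into September → September 22, 2028.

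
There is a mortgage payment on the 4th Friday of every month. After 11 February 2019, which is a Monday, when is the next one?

February 2019 starts on a Friday; its first Friday is the 1st, so the 4th Friday is the 22nd — 22 February 2019.
22 February 2019 is after 11 February 2019, so that is the next one.

22 February 2019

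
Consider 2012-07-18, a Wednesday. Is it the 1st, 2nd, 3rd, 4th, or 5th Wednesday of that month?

3rd

Day 18 falls in week ⌈18/7⌉ of the month.
Days 1–7 hold the 1st Wednesday, 8–14 the 2nd, 15–21 the 3rd, 22–28 the 4th, 29–31 the 5th.
18 is in the range for the 3rd.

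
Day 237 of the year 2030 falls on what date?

January has 31 days (237 − 31 = 206 remain).
February has 28 days (206 − 28 = 178 remain).
March has 31 days (178 − 31 = 147 remain).
April has 30 days (147 − 30 = 117 remain).
May has 31 days (117 − 31 = 86 remain).
June has 30 days (86 − 30 = 56 remain).
July has 31 days (56 − 31 = 25 remain).
25 into August → August 25.

2030-08-25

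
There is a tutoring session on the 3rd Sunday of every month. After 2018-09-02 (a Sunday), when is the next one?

September 2018 starts on a Saturday; its first Sunday is the 2nd, so the 3rd Sunday is the 16th — 2018-09-16.
2018-09-16 is after 2018-09-02, so that is the next one.

2018-09-16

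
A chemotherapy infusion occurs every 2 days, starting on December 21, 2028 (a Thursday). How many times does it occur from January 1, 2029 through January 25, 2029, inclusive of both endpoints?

Occurrences land 2·i days after December 21, 2028 for i = 0, 1, 2, …
January 1, 2029 is 11 days after the start; 11 ÷ 2 = 5 remainder 1; since the remainder is 1, round up to i = 6. First occurrence in the window: #7 on January 2, 2029 (6×2 = 12 days in).
January 25, 2029 is 35 days after the start; 35 ÷ 2 = 17 remainder 1. Last occurrence in the window: #18 on January 24, 2029.
Occurrences #7 through #18: 12 in total.

12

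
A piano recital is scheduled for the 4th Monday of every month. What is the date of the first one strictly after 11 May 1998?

May 1998 starts on a Friday; its first Monday is the 4th, so the 4th Monday is the 25th — 25 May 1998.
25 May 1998 is after 11 May 1998, so that is the next one.

25 May 1998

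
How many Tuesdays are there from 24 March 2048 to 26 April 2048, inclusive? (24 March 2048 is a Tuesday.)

5

24 March 2048 is a Tuesday; the first Tuesday on or after it is 24 March 2048.
From 24 March 2048 to 26 April 2048: 7 + 26 = 33 days (rest of March, April).
33 ÷ 7 = 4 full weeks with remainder 5, so 4 more Tuesdays after the first → 5.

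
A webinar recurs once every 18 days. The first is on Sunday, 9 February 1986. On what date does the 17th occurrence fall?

24 November 1986

The 17th occurrence is 16 intervals after the first: 16 × 18 = 288 days after 9 February 1986.
February has 28 days — 19 days to the end of February leaves 269.
March has 31 days (238 left).
April has 30 days (208 left).
May has 31 days (177 left).
June has 30 days (147 left).
July has 31 days (116 left).
August has 31 days (85 left).
September has 30 days (55 left).
October has 31 days (24 left).
24 days into November → 24 November 1986.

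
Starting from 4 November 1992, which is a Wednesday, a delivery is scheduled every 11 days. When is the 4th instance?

7 December 1992

The 4th occurrence is 3 intervals after the first: 3 × 11 = 33 days after 4 November 1992.
November has 30 days — 26 days to the end of November leaves 7.
7 days into December → 7 December 1992.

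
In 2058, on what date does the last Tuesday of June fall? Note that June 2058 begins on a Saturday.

June 2058 begins on a Saturday, so the first Tuesday is June 4 (3 days later).
June 2058 has 30 days. Adding weeks: 4, 11, 18, 25 — the last one ≤ 30 is the 25th.

June 25, 2058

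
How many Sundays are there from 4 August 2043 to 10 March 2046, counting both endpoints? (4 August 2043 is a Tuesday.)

4 August 2043 is a Tuesday; the first Sunday on or after it is 9 August 2043 (5 days later).
From 9 August 2043 to 10 March 2046: 144 + 366 + 365 + 69 = 944 days (rest of 2043, 2044, 2045, to 10 March 2046 in 2046).
944 ÷ 7 = 134 full weeks with remainder 6, so 134 more Sundays after the first → 135.

135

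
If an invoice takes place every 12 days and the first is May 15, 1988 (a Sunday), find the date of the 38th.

The 38th occurrence is 37 intervals after the first: 37 × 12 = 444 days after May 15, 1988.
May has 31 days — 16 days to the end of May leaves 428.
From end of May to end of 1988 is 214 days (214 left).
Jan has 31 days (183 left).
Feb has 28 days (155 left).
Mar has 31 days (124 left).
Apr has 30 days (94 left).
May has 31 days (63 left).
Jun has 30 days (33 left).
Jul has 31 days (2 left).
2 days into Aug → Aug 2, 1989.

Aug 2, 1989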